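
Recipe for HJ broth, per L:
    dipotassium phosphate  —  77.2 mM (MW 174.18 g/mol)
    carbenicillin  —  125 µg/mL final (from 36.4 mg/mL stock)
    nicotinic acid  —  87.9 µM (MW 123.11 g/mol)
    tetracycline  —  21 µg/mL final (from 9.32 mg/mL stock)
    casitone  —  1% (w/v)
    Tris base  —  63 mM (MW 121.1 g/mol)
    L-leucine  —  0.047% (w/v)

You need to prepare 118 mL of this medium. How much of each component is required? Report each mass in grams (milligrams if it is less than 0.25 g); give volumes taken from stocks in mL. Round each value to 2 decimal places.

dipotassium phosphate 1.59 g; carbenicillin 0.41 mL; nicotinic acid 1.28 mg; tetracycline 0.27 mL; casitone 1.18 g; Tris base 0.90 g; L-leucine 55.46 mg

Target volume = 118 mL = 0.118 L.
dipotassium phosphate: 77.2 mmol/L × 174.18 g/mol × 0.118 L ÷ 1000 = 1.59 g
carbenicillin: V = C2·V2/C1 = 125 µg/mL × 118 mL ÷ 36400 µg/mL = 0.41 mL
nicotinic acid: 87.9 µmol/L × 123.11 g/mol × 0.118 L ÷ 1000 = 1.28 mg
tetracycline: C1V1 = C2V2 → 21 µg/mL × 118 mL ÷ 9320 µg/mL = 0.27 mL
casitone: 1% w/v = 10 g/L → 10 × 0.118 L = 1.18 g
Tris base: 63 mmol/L × 121.1 g/mol × 0.118 L ÷ 1000 = 0.90 g
L-leucine: 0.047 g per 100 mL × 118 mL ÷ 100 = 0.05546 g = 55.46 mg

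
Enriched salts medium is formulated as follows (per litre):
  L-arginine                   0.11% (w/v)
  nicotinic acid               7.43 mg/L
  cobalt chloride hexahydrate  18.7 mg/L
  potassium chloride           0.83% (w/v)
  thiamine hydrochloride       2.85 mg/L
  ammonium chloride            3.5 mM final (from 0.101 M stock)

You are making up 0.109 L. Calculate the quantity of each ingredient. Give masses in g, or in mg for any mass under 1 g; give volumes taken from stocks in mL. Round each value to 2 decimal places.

L-arginine 119.90 mg; nicotinic acid 0.81 mg; cobalt chloride hexahydrate 2.04 mg; potassium chloride 904.70 mg; thiamine hydrochloride 0.31 mg; ammonium chloride 3.78 mL

Scale factor relative to 1 L: 0.109.
L-arginine: 0.11 g per 100 mL × 109 mL ÷ 100 = 0.1199 g = 119.90 mg
nicotinic acid: 7.43 mg/L × 0.109 L = 0.81 mg
cobalt chloride hexahydrate: 18.7 mg/L × 0.109 L = 2.04 mg
potassium chloride: 0.83% w/v = 8.3 g/L → 8.3 × 0.109 L = 0.9047 g = 904.70 mg
thiamine hydrochloride: 2.85 mg/L × 0.109 L = 0.31 mg
ammonium chloride: dilute stock: 3.5 mM × 109 mL ÷ 101 mM = 3.78 mL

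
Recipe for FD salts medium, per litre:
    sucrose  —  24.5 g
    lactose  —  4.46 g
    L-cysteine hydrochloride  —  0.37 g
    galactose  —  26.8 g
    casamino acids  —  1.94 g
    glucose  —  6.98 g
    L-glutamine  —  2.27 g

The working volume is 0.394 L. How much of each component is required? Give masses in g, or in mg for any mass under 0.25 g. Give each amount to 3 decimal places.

Ratio of target to recipe volume: 394 / 1000 = 0.394.
sucrose: 24.5 g × (394 mL / 1000 mL) = 9.653 g
lactose: 4.46 g × (394 mL / 1000 mL) = 1.757 g
L-cysteine hydrochloride: 0.37 g × (394 mL / 1000 mL) = 0.14578 g = 145.780 mg
galactose: 26.8 g × (394 mL / 1000 mL) = 10.559 g
casamino acids: 1.94 g × (394 mL / 1000 mL) = 0.764 g
glucose: 6.98 g × (394 mL / 1000 mL) = 2.750 g
L-glutamine: 2.27 g × (394 mL / 1000 mL) = 0.894 g

sucrose 9.653 g; lactose 1.757 g; L-cysteine hydrochloride 145.780 mg; galactose 10.559 g; casamino acids 0.764 g; glucose 2.750 g; L-glutamine 0.894 g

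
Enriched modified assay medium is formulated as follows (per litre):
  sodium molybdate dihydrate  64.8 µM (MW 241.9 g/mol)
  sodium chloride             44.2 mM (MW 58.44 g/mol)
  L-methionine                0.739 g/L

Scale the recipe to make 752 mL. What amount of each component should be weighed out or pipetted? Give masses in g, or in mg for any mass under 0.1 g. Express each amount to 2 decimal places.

Working volume: 752 mL = 0.752 L.
sodium molybdate dihydrate: 64.8 µmol/L × 241.9 g/mol × 0.752 L ÷ 1000 = 11.79 mg
sodium chloride: 44.2 mmol/L × 58.44 g/mol × 0.752 L ÷ 1000 = 1.94 g
L-methionine: 0.739 g/L × 0.752 L = 0.56 g

sodium molybdate dihydrate 11.79 mg; sodium chloride 1.94 g; L-methionine 0.56 g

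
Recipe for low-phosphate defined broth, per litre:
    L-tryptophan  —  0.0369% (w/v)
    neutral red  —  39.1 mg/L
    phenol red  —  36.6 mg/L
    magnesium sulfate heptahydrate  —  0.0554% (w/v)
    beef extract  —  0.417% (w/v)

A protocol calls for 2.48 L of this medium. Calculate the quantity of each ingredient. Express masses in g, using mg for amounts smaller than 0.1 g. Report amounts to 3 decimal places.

L-tryptophan 0.915 g; neutral red 96.968 mg; phenol red 90.768 mg; magnesium sulfate heptahydrate 1.374 g; beef extract 10.342 g

Scale factor relative to 1 L: 2.48.
L-tryptophan: 0.0369 g per 100 mL × 2480 mL ÷ 100 = 0.915 g
neutral red: 39.1 mg/L × 2.48 L = 96.968 mg
phenol red: 36.6 mg/L × 2.48 L = 90.768 mg
magnesium sulfate heptahydrate: 0.0554% w/v = 0.554 g/L → 0.554 × 2.48 L = 1.374 g
beef extract: 0.417% w/v = 4.17 g/L → 4.17 × 2.48 L = 10.342 g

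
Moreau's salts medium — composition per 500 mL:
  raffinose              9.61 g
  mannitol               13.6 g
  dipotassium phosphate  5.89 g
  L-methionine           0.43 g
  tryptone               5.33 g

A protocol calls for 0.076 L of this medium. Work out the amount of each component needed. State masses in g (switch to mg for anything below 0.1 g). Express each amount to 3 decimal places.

raffinose 1.461 g; mannitol 2.067 g; dipotassium phosphate 0.895 g; L-methionine 65.360 mg; tryptone 0.810 g

Scale factor = 76 mL / 500 mL = 0.152.
raffinose: 9.61 g × (76 mL / 500 mL) = 1.461 g
mannitol: 13.6 g × (76 mL / 500 mL) = 2.067 g
dipotassium phosphate: 5.89 g × (76 mL / 500 mL) = 0.895 g
L-methionine: 0.43 g × (76 mL / 500 mL) = 0.06536 g = 65.360 mg
tryptone: 5.33 g × (76 mL / 500 mL) = 0.810 g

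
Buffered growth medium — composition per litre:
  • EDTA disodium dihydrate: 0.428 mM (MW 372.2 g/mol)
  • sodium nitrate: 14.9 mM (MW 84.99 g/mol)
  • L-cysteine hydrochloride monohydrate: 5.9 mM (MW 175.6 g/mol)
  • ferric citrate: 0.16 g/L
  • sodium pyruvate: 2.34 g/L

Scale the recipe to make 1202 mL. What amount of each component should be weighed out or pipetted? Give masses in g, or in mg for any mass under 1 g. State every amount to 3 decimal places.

EDTA disodium dihydrate 191.481 mg; sodium nitrate 1.522 g; L-cysteine hydrochloride monohydrate 1.245 g; ferric citrate 192.320 mg; sodium pyruvate 2.813 g

Scale factor relative to 1 L: 1.202.
EDTA disodium dihydrate: 0.428 mmol/L × 372.2 mg/mmol × 1.202 L = 191.481 mg
sodium nitrate: 14.9 mmol/L × 84.99 g/mol × 1.202 L ÷ 1000 = 1.522 g
L-cysteine hydrochloride monohydrate: 5.9 mmol/L × 175.6 g/mol × 1.202 L ÷ 1000 = 1.245 g
ferric citrate: 0.16 g/L × 1.202 L = 0.19232 g = 192.320 mg
sodium pyruvate: 2.34 g/L × 1.202 L = 2.813 g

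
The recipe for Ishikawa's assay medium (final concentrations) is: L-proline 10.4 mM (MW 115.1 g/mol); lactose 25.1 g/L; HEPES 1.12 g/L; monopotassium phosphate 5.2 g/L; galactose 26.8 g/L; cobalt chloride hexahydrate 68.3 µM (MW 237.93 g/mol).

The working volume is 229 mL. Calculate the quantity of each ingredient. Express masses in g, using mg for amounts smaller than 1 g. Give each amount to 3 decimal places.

L-proline 274.122 mg; lactose 5.748 g; HEPES 256.480 mg; monopotassium phosphate 1.191 g; galactose 6.137 g; cobalt chloride hexahydrate 3.721 mg

Scale factor relative to 1 L: 0.229.
L-proline: 10.4 mmol/L × 115.1 mg/mmol × 0.229 L = 274.122 mg
lactose: 25.1 g/L × 0.229 L = 5.748 g
HEPES: 1.12 g/L × 0.229 L = 0.25648 g = 256.480 mg
monopotassium phosphate: 5.2 g/L × 0.229 L = 1.191 g
galactose: 26.8 g/L × 0.229 L = 6.137 g
cobalt chloride hexahydrate: 68.3 µmol/L × 237.93 g/mol × 0.229 L ÷ 1000 = 3.721 mg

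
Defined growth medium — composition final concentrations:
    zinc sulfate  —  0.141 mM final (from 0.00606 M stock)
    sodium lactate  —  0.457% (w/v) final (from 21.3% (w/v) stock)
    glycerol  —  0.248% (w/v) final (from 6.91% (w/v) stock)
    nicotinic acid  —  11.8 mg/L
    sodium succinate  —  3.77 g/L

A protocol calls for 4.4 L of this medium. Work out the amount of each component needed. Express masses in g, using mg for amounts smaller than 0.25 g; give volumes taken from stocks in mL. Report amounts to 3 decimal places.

zinc sulfate 102.376 mL; sodium lactate 94.404 mL; glycerol 157.916 mL; nicotinic acid 51.920 mg; sodium succinate 16.588 g

Working volume: 4.4 L.
zinc sulfate: V = C2·V2/C1 = 0.141 mM × 4400 mL ÷ 6.06 mM = 102.376 mL
sodium lactate: dilute stock: 0.457% ÷ 21.3% × 4400 mL = 94.404 mL
glycerol: V = C2·V2/C1 = 0.248% ÷ 6.91% × 4400 mL = 157.916 mL
nicotinic acid: 11.8 mg/L × 4.4 L = 51.920 mg
sodium succinate: 3.77 g/L × 4.4 L = 16.588 g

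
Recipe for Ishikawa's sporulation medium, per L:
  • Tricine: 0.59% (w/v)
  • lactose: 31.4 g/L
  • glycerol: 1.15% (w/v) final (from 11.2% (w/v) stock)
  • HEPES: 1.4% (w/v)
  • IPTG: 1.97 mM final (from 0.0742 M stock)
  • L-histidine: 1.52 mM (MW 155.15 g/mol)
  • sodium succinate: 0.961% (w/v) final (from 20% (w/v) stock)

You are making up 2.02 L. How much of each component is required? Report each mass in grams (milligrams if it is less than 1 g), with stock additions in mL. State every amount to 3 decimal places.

Tricine 11.918 g; lactose 63.428 g; glycerol 207.411 mL; HEPES 28.280 g; IPTG 53.631 mL; L-histidine 476.373 mg; sodium succinate 97.061 mL

Working volume: 2.02 L.
Tricine: 0.59% w/v = 5.9 g/L → 5.9 × 2.02 L = 11.918 g
lactose: 31.4 g/L × 2.02 L = 63.428 g
glycerol: V = C2·V2/C1 = 1.15% ÷ 11.2% × 2020 mL = 207.411 mL
HEPES: 1.4% w/v = 14 g/L → 14 × 2.02 L = 28.280 g
IPTG: C1V1 = C2V2 → 1.97 mM × 2020 mL ÷ 74.2 mM = 53.631 mL
L-histidine: 1.52 mmol/L × 155.15 mg/mmol × 2.02 L = 476.373 mg
sodium succinate: dilute stock: 0.961% ÷ 20% × 2020 mL = 97.061 mL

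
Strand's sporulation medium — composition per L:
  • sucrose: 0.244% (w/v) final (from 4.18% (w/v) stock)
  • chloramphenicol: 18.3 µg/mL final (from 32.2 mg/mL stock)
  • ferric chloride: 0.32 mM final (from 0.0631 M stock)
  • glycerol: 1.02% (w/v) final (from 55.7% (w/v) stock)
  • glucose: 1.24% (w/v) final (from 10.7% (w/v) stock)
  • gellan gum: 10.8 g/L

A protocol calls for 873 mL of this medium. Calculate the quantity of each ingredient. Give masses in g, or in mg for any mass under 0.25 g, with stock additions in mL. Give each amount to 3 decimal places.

Scale factor relative to 1 L: 0.873.
sucrose: V = C2·V2/C1 = 0.244% ÷ 4.18% × 873 mL = 50.960 mL
chloramphenicol: V = C2·V2/C1 = 18.3 µg/mL × 873 mL ÷ 32200 µg/mL = 0.496 mL
ferric chloride: C1V1 = C2V2 → 0.32 mM × 873 mL ÷ 63.1 mM = 4.427 mL
glycerol: C1V1 = C2V2 → 1.02% ÷ 55.7% × 873 mL = 15.987 mL
glucose: C1V1 = C2V2 → 1.24% ÷ 10.7% × 873 mL = 101.170 mL
gellan gum: 10.8 g/L × 0.873 L = 9.428 g

sucrose 50.960 mL; chloramphenicol 0.496 mL; ferric chloride 4.427 mL; glycerol 15.987 mL; glucose 101.170 mL; gellan gum 9.428 g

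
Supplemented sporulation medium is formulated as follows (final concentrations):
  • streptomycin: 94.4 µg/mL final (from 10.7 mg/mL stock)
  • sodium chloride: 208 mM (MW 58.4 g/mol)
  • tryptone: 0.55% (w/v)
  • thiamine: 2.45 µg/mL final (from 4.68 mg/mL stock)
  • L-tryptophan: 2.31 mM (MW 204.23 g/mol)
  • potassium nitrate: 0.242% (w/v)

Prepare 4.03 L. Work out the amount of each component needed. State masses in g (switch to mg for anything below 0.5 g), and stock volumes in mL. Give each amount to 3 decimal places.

Working volume: 4.03 L.
streptomycin: dilute stock: 94.4 µg/mL × 4030 mL ÷ 10700 µg/mL = 35.554 mL
sodium chloride: 208 mmol/L × 58.4 g/mol × 4.03 L ÷ 1000 = 48.953 g
tryptone: 0.55% w/v = 5.5 g/L → 5.5 × 4.03 L = 22.165 g
thiamine: C1V1 = C2V2 → 2.45 µg/mL × 4030 mL ÷ 4680 µg/mL = 2.110 mL
L-tryptophan: 2.31 mmol/L × 204.23 g/mol × 4.03 L ÷ 1000 = 1.901 g
potassium nitrate: 0.242 g per 100 mL × 4030 mL ÷ 100 = 9.753 g

streptomycin 35.554 mL; sodium chloride 48.953 g; tryptone 22.165 g; thiamine 2.110 mL; L-tryptophan 1.901 g; potassium nitrate 9.753 g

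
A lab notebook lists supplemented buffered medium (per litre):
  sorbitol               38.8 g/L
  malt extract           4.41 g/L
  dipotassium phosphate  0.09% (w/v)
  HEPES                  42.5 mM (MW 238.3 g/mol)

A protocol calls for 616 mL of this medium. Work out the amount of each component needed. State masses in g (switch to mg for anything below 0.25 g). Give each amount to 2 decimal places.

sorbitol 23.90 g; malt extract 2.72 g; dipotassium phosphate 0.55 g; HEPES 6.24 g

Working volume: 616 mL = 0.616 L.
sorbitol: 38.8 g/L × 0.616 L = 23.90 g
malt extract: 4.41 g/L × 0.616 L = 2.72 g
dipotassium phosphate: 0.09% w/v = 0.9 g/L → 0.9 × 0.616 L = 0.55 g
HEPES: 42.5 mmol/L × 238.3 g/mol × 0.616 L ÷ 1000 = 6.24 g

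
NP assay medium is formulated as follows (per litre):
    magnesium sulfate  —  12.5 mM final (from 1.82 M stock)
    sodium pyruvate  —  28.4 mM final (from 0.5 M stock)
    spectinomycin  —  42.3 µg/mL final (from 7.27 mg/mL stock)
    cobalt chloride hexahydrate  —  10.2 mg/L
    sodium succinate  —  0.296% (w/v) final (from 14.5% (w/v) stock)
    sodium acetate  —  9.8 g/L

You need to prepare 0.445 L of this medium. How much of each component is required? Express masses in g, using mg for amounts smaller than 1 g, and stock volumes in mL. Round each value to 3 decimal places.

magnesium sulfate 3.056 mL; sodium pyruvate 25.276 mL; spectinomycin 2.589 mL; cobalt chloride hexahydrate 4.539 mg; sodium succinate 9.084 mL; sodium acetate 4.361 g

Working volume: 0.445 L.
magnesium sulfate: V = C2·V2/C1 = 12.5 mM × 445 mL ÷ 1820 mM = 3.056 mL
sodium pyruvate: dilute stock: 28.4 mM × 445 mL ÷ 500 mM = 25.276 mL
spectinomycin: V = C2·V2/C1 = 42.3 µg/mL × 445 mL ÷ 7270 µg/mL = 2.589 mL
cobalt chloride hexahydrate: 10.2 mg/L × 0.445 L = 4.539 mg
sodium succinate: C1V1 = C2V2 → 0.296% ÷ 14.5% × 445 mL = 9.084 mL
sodium acetate: 9.8 g/L × 0.445 L = 4.361 g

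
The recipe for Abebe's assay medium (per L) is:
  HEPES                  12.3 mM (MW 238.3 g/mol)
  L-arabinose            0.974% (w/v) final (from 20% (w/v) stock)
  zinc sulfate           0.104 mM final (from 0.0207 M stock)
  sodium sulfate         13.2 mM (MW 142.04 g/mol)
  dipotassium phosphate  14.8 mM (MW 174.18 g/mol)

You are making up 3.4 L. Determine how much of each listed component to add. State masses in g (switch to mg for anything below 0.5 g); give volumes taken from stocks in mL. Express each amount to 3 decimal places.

Working volume: 3.4 L.
HEPES: 12.3 mmol/L × 238.3 g/mol × 3.4 L ÷ 1000 = 9.966 g
L-arabinose: dilute stock: 0.974% ÷ 20% × 3400 mL = 165.580 mL
zinc sulfate: C1V1 = C2V2 → 0.104 mM × 3400 mL ÷ 20.7 mM = 17.082 mL
sodium sulfate: 13.2 mmol/L × 142.04 g/mol × 3.4 L ÷ 1000 = 6.375 g
dipotassium phosphate: 14.8 mmol/L × 174.18 g/mol × 3.4 L ÷ 1000 = 8.765 g

HEPES 9.966 g; L-arabinose 165.580 mL; zinc sulfate 17.082 mL; sodium sulfate 6.375 g; dipotassium phosphate 8.765 g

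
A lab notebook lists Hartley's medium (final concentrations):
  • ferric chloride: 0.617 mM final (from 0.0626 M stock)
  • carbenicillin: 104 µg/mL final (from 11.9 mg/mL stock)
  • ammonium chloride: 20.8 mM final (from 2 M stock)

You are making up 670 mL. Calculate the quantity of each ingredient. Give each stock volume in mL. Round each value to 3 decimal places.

ferric chloride 6.604 mL; carbenicillin 5.855 mL; ammonium chloride 6.968 mL

Working volume: 670 mL = 0.67 L.
ferric chloride: C1V1 = C2V2 → 0.617 mM × 670 mL ÷ 62.6 mM = 6.604 mL
carbenicillin: dilute stock: 104 µg/mL × 670 mL ÷ 11900 µg/mL = 5.855 mL
ammonium chloride: V = C2·V2/C1 = 20.8 mM × 670 mL ÷ 2000 mM = 6.968 mL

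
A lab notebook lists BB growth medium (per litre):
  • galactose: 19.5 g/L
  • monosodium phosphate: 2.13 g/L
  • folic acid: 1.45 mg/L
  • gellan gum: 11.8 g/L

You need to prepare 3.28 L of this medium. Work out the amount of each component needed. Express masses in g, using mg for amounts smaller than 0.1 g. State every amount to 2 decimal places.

Scale factor relative to 1 L: 3.28.
galactose: 19.5 g/L × 3.28 L = 63.96 g
monosodium phosphate: 2.13 g/L × 3.28 L = 6.99 g
folic acid: 1.45 mg/L × 3.28 L = 4.76 mg
gellan gum: 11.8 g/L × 3.28 L = 38.70 g

galactose 63.96 g; monosodium phosphate 6.99 g; folic acid 4.76 mg; gellan gum 38.70 g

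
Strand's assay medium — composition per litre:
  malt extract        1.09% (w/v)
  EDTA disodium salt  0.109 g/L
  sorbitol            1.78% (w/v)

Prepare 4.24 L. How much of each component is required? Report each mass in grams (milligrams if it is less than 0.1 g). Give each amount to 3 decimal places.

malt extract 46.216 g; EDTA disodium salt 0.462 g; sorbitol 75.472 g

Scale factor relative to 1 L: 4.24.
malt extract: 1.09% w/v = 10.9 g/L → 10.9 × 4.24 L = 46.216 g
EDTA disodium salt: 0.109 g/L × 4.24 L = 0.462 g
sorbitol: 1.78 g per 100 mL × 4240 mL ÷ 100 = 75.472 g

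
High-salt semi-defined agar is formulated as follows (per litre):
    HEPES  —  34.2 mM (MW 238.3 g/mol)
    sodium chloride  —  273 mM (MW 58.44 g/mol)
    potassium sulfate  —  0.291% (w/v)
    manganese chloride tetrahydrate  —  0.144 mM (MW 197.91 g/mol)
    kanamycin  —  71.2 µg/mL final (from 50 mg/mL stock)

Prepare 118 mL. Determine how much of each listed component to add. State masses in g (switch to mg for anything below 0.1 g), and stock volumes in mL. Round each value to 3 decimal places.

HEPES 0.962 g; sodium chloride 1.883 g; potassium sulfate 0.343 g; manganese chloride tetrahydrate 3.363 mg; kanamycin 0.168 mL

Scale factor relative to 1 L: 0.118.
HEPES: 34.2 mmol/L × 238.3 g/mol × 0.118 L ÷ 1000 = 0.962 g
sodium chloride: 273 mmol/L × 58.44 g/mol × 0.118 L ÷ 1000 = 1.883 g
potassium sulfate: 0.291 g per 100 mL × 118 mL ÷ 100 = 0.343 g
manganese chloride tetrahydrate: 0.144 mmol/L × 197.91 mg/mmol × 0.118 L = 3.363 mg
kanamycin: dilute stock: 71.2 µg/mL × 118 mL ÷ 50000 µg/mL = 0.168 mL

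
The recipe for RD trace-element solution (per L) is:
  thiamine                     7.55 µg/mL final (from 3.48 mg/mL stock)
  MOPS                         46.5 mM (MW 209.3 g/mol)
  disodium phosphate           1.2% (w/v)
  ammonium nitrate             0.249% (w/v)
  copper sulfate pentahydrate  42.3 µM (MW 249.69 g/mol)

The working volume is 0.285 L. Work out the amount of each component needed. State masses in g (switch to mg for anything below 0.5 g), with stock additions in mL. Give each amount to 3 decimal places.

Working volume: 0.285 L.
thiamine: dilute stock: 7.55 µg/mL × 285 mL ÷ 3480 µg/mL = 0.618 mL
MOPS: 46.5 mmol/L × 209.3 g/mol × 0.285 L ÷ 1000 = 2.774 g
disodium phosphate: 1.2 g per 100 mL × 285 mL ÷ 100 = 3.420 g
ammonium nitrate: 0.249 g per 100 mL × 285 mL ÷ 100 = 0.710 g
copper sulfate pentahydrate: 42.3 µmol/L × 249.69 g/mol × 0.285 L ÷ 1000 = 3.010 mg

thiamine 0.618 mL; MOPS 2.774 g; disodium phosphate 3.420 g; ammonium nitrate 0.710 g; copper sulfate pentahydrate 3.010 mg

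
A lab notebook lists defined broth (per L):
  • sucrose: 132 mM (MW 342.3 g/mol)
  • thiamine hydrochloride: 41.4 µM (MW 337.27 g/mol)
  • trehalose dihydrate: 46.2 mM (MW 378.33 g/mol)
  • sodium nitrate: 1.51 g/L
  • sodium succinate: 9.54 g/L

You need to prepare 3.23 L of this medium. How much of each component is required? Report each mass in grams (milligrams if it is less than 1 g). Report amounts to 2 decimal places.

sucrose 145.94 g; thiamine hydrochloride 45.10 mg; trehalose dihydrate 56.46 g; sodium nitrate 4.88 g; sodium succinate 30.81 g

Working volume: 3.23 L.
sucrose: 132 mmol/L × 342.3 g/mol × 3.23 L ÷ 1000 = 145.94 g
thiamine hydrochloride: 41.4 µmol/L × 337.27 g/mol × 3.23 L ÷ 1000 = 45.10 mg
trehalose dihydrate: 46.2 mmol/L × 378.33 g/mol × 3.23 L ÷ 1000 = 56.46 g
sodium nitrate: 1.51 g/L × 3.23 L = 4.88 g
sodium succinate: 9.54 g/L × 3.23 L = 30.81 g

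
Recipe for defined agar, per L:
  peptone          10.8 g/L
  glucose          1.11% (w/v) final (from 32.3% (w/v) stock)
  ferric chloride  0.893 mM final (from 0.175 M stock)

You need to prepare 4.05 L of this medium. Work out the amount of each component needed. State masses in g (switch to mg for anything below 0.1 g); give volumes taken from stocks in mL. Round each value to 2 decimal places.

peptone 43.74 g; glucose 139.18 mL; ferric chloride 20.67 mL

Working volume: 4.05 L.
peptone: 10.8 g/L × 4.05 L = 43.74 g
glucose: C1V1 = C2V2 → 1.11% ÷ 32.3% × 4050 mL = 139.18 mL
ferric chloride: V = C2·V2/C1 = 0.893 mM × 4050 mL ÷ 175 mM = 20.67 mL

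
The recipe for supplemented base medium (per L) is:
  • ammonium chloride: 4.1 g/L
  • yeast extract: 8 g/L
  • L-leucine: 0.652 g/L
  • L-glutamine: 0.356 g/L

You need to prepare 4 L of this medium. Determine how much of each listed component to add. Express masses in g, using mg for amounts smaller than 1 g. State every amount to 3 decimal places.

Scale factor relative to 1 L: 4.
ammonium chloride: 4.1 g/L × 4 L = 16.400 g
yeast extract: 8 g/L × 4 L = 32.000 g
L-leucine: 0.652 g/L × 4 L = 2.608 g
L-glutamine: 0.356 g/L × 4 L = 1.424 g

ammonium chloride 16.400 g; yeast extract 32.000 g; L-leucine 2.608 g; L-glutamine 1.424 g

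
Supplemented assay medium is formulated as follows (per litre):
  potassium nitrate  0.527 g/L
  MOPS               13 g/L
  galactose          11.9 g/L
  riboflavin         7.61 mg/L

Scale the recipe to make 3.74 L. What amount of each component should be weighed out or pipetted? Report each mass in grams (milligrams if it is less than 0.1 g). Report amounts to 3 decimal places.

potassium nitrate 1.971 g; MOPS 48.620 g; galactose 44.506 g; riboflavin 28.461 mg

Scale factor relative to 1 L: 3.74.
potassium nitrate: 0.527 g/L × 3.74 L = 1.971 g
MOPS: 13 g/L × 3.74 L = 48.620 g
galactose: 11.9 g/L × 3.74 L = 44.506 g
riboflavin: 7.61 mg/L × 3.74 L = 28.461 mg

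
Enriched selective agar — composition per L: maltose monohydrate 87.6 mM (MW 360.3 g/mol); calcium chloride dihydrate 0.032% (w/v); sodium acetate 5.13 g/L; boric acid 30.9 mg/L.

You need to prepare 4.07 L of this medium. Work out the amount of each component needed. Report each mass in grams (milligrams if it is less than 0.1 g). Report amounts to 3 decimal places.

maltose monohydrate 128.458 g; calcium chloride dihydrate 1.302 g; sodium acetate 20.879 g; boric acid 0.126 g

Working volume: 4.07 L.
maltose monohydrate: 87.6 mmol/L × 360.3 g/mol × 4.07 L ÷ 1000 = 128.458 g
calcium chloride dihydrate: 0.032% w/v = 0.32 g/L → 0.32 × 4.07 L = 1.302 g
sodium acetate: 5.13 g/L × 4.07 L = 20.879 g
boric acid: 30.9 mg/L × 4.07 L = 125.763 mg = 0.126 g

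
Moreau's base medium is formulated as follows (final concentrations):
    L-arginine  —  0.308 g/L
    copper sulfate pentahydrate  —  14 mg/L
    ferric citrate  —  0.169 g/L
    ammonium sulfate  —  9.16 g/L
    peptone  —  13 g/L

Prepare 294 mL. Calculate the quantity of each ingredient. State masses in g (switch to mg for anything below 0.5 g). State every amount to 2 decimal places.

Scale factor relative to 1 L: 0.294.
L-arginine: 0.308 g/L × 0.294 L = 0.090552 g = 90.55 mg
copper sulfate pentahydrate: 14 mg/L × 0.294 L = 4.12 mg
ferric citrate: 0.169 g/L × 0.294 L = 0.049686 g = 49.69 mg
ammonium sulfate: 9.16 g/L × 0.294 L = 2.69 g
peptone: 13 g/L × 0.294 L = 3.82 g

L-arginine 90.55 mg; copper sulfate pentahydrate 4.12 mg; ferric citrate 49.69 mg; ammonium sulfate 2.69 g; peptone 3.82 g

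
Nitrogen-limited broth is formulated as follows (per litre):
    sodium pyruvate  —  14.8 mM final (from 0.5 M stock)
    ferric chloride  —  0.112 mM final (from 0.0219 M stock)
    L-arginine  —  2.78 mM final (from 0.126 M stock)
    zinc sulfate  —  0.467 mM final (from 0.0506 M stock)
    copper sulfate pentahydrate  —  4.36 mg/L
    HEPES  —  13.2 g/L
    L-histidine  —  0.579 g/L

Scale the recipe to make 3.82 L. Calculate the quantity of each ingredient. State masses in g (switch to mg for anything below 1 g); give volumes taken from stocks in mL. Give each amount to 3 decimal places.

Scale factor relative to 1 L: 3.82.
sodium pyruvate: V = C2·V2/C1 = 14.8 mM × 3820 mL ÷ 500 mM = 113.072 mL
ferric chloride: C1V1 = C2V2 → 0.112 mM × 3820 mL ÷ 21.9 mM = 19.536 mL
L-arginine: V = C2·V2/C1 = 2.78 mM × 3820 mL ÷ 126 mM = 84.283 mL
zinc sulfate: C1V1 = C2V2 → 0.467 mM × 3820 mL ÷ 50.6 mM = 35.256 mL
copper sulfate pentahydrate: 4.36 mg/L × 3.82 L = 16.655 mg
HEPES: 13.2 g/L × 3.82 L = 50.424 g
L-histidine: 0.579 g/L × 3.82 L = 2.212 g

sodium pyruvate 113.072 mL; ferric chloride 19.536 mL; L-arginine 84.283 mL; zinc sulfate 35.256 mL; copper sulfate pentahydrate 16.655 mg; HEPES 50.424 g; L-histidine 2.212 g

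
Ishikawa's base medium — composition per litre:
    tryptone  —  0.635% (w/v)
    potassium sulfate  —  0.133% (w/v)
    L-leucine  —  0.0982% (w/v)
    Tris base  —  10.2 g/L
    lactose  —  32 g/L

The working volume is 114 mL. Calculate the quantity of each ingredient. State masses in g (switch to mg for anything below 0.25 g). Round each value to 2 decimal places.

Scale factor relative to 1 L: 0.114.
tryptone: 0.635% w/v = 6.35 g/L → 6.35 × 0.114 L = 0.72 g
potassium sulfate: 0.133% w/v = 1.33 g/L → 1.33 × 0.114 L = 0.15162 g = 151.62 mg
L-leucine: 0.0982 g per 100 mL × 114 mL ÷ 100 = 0.111948 g = 111.95 mg
Tris base: 10.2 g/L × 0.114 L = 1.16 g
lactose: 32 g/L × 0.114 L = 3.65 g

tryptone 0.72 g; potassium sulfate 151.62 mg; L-leucine 111.95 mg; Tris base 1.16 g; lactose 3.65 g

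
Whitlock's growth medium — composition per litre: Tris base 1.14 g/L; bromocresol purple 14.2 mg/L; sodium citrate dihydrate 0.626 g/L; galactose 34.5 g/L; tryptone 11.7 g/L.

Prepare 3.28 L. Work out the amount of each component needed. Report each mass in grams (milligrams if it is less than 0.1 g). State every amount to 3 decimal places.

Scale factor relative to 1 L: 3.28.
Tris base: 1.14 g/L × 3.28 L = 3.739 g
bromocresol purple: 14.2 mg/L × 3.28 L = 46.576 mg
sodium citrate dihydrate: 0.626 g/L × 3.28 L = 2.053 g
galactose: 34.5 g/L × 3.28 L = 113.160 g
tryptone: 11.7 g/L × 3.28 L = 38.376 g

Tris base 3.739 g; bromocresol purple 46.576 mg; sodium citrate dihydrate 2.053 g; galactose 113.160 g; tryptone 38.376 g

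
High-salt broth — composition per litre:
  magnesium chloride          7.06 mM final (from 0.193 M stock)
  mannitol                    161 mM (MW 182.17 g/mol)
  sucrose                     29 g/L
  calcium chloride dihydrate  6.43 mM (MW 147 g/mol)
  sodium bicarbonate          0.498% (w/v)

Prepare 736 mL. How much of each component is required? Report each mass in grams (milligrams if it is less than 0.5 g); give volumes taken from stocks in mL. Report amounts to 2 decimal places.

magnesium chloride 26.92 mL; mannitol 21.59 g; sucrose 21.34 g; calcium chloride dihydrate 0.70 g; sodium bicarbonate 3.67 g

Target volume = 736 mL = 0.736 L.
magnesium chloride: V = C2·V2/C1 = 7.06 mM × 736 mL ÷ 193 mM = 26.92 mL
mannitol: 161 mmol/L × 182.17 g/mol × 0.736 L ÷ 1000 = 21.59 g
sucrose: 29 g/L × 0.736 L = 21.34 g
calcium chloride dihydrate: 6.43 mmol/L × 147 g/mol × 0.736 L ÷ 1000 = 0.70 g
sodium bicarbonate: 0.498 g per 100 mL × 736 mL ÷ 100 = 3.67 g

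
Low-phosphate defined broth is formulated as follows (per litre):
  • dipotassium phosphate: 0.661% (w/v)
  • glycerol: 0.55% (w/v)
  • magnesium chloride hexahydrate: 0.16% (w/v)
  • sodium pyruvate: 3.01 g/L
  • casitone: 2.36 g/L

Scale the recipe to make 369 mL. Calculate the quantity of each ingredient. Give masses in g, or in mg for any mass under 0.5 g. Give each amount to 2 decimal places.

dipotassium phosphate 2.44 g; glycerol 2.03 g; magnesium chloride hexahydrate 0.59 g; sodium pyruvate 1.11 g; casitone 0.87 g

Scale factor relative to 1 L: 0.369.
dipotassium phosphate: 0.661 g per 100 mL × 369 mL ÷ 100 = 2.44 g
glycerol: 0.55 g per 100 mL × 369 mL ÷ 100 = 2.03 g
magnesium chloride hexahydrate: 0.16% w/v = 1.6 g/L → 1.6 × 0.369 L = 0.59 g
sodium pyruvate: 3.01 g/L × 0.369 L = 1.11 g
casitone: 2.36 g/L × 0.369 L = 0.87 g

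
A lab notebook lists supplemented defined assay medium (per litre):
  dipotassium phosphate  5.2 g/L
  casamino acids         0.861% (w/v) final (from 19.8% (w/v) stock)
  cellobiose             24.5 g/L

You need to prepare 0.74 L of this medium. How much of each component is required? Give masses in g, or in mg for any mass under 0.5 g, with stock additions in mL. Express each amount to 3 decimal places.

dipotassium phosphate 3.848 g; casamino acids 32.179 mL; cellobiose 18.130 g

Working volume: 0.74 L.
dipotassium phosphate: 5.2 g/L × 0.74 L = 3.848 g
casamino acids: V = C2·V2/C1 = 0.861% ÷ 19.8% × 740 mL = 32.179 mL
cellobiose: 24.5 g/L × 0.74 L = 18.130 g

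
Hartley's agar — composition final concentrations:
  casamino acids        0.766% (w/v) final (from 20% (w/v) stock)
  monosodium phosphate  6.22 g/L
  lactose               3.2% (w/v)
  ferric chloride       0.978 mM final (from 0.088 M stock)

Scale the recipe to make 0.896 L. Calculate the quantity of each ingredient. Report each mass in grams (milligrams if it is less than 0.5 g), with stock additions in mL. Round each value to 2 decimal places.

Scale factor relative to 1 L: 0.896.
casamino acids: dilute stock: 0.766% ÷ 20% × 896 mL = 34.32 mL
monosodium phosphate: 6.22 g/L × 0.896 L = 5.57 g
lactose: 3.2 g per 100 mL × 896 mL ÷ 100 = 28.67 g
ferric chloride: dilute stock: 0.978 mM × 896 mL ÷ 88 mM = 9.96 mL

casamino acids 34.32 mL; monosodium phosphate 5.57 g; lactose 28.67 g; ferric chloride 9.96 mL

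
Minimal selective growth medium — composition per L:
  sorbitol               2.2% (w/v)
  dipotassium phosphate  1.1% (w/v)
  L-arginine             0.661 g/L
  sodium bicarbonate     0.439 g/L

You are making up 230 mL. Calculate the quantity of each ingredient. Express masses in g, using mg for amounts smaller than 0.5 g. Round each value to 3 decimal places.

Working volume: 230 mL = 0.23 L.
sorbitol: 2.2% w/v = 22 g/L → 22 × 0.23 L = 5.060 g
dipotassium phosphate: 1.1% w/v = 11 g/L → 11 × 0.23 L = 2.530 g
L-arginine: 0.661 g/L × 0.23 L = 0.15203 g = 152.030 mg
sodium bicarbonate: 0.439 g/L × 0.23 L = 0.10097 g = 100.970 mg

sorbitol 5.060 g; dipotassium phosphate 2.530 g; L-arginine 152.030 mg; sodium bicarbonate 100.970 mg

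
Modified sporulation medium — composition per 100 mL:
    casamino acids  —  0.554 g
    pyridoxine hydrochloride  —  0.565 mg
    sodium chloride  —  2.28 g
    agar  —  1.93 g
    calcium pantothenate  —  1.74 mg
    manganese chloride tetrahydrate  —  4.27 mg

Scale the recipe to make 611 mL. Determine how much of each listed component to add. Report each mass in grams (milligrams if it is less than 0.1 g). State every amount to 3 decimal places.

casamino acids 3.385 g; pyridoxine hydrochloride 3.452 mg; sodium chloride 13.931 g; agar 11.792 g; calcium pantothenate 10.631 mg; manganese chloride tetrahydrate 26.090 mg

Scale factor = 611 mL / 100 mL = 6.11.
casamino acids: 0.554 g × (611 mL / 100 mL) = 3.385 g
pyridoxine hydrochloride: 0.565 mg × (611 mL / 100 mL) = 3.452 mg
sodium chloride: 2.28 g × (611 mL / 100 mL) = 13.931 g
agar: 1.93 g × (611 mL / 100 mL) = 11.792 g
calcium pantothenate: 1.74 mg × (611 mL / 100 mL) = 10.631 mg
manganese chloride tetrahydrate: 4.27 mg × (611 mL / 100 mL) = 26.090 mg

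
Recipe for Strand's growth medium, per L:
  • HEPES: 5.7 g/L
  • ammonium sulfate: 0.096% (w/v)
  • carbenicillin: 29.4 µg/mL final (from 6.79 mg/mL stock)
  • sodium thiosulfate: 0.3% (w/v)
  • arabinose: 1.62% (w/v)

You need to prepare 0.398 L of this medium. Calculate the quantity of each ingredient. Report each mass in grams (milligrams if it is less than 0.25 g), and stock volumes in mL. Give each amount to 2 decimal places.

HEPES 2.27 g; ammonium sulfate 0.38 g; carbenicillin 1.72 mL; sodium thiosulfate 1.19 g; arabinose 6.45 g

Working volume: 0.398 L.
HEPES: 5.7 g/L × 0.398 L = 2.27 g
ammonium sulfate: 0.096% w/v = 0.96 g/L → 0.96 × 0.398 L = 0.38 g
carbenicillin: C1V1 = C2V2 → 29.4 µg/mL × 398 mL ÷ 6790 µg/mL = 1.72 mL
sodium thiosulfate: 0.3% w/v = 3 g/L → 3 × 0.398 L = 1.19 g
arabinose: 1.62% w/v = 16.2 g/L → 16.2 × 0.398 L = 6.45 g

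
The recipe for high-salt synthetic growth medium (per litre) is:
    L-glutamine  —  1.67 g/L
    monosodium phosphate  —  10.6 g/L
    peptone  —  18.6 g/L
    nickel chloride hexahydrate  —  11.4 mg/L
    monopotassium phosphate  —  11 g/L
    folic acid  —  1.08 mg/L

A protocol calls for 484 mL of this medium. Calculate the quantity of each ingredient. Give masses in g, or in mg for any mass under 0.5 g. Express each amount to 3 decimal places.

L-glutamine 0.808 g; monosodium phosphate 5.130 g; peptone 9.002 g; nickel chloride hexahydrate 5.518 mg; monopotassium phosphate 5.324 g; folic acid 0.523 mg

Scale factor relative to 1 L: 0.484.
L-glutamine: 1.67 g/L × 0.484 L = 0.808 g
monosodium phosphate: 10.6 g/L × 0.484 L = 5.130 g
peptone: 18.6 g/L × 0.484 L = 9.002 g
nickel chloride hexahydrate: 11.4 mg/L × 0.484 L = 5.518 mg
monopotassium phosphate: 11 g/L × 0.484 L = 5.324 g
folic acid: 1.08 mg/L × 0.484 L = 0.523 mg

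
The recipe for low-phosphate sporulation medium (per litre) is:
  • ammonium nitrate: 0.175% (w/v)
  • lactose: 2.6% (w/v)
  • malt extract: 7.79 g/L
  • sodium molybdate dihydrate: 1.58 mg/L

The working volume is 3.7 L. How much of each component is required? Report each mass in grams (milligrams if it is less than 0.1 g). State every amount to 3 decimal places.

ammonium nitrate 6.475 g; lactose 96.200 g; malt extract 28.823 g; sodium molybdate dihydrate 5.846 mg

Working volume: 3.7 L.
ammonium nitrate: 0.175% w/v = 1.75 g/L → 1.75 × 3.7 L = 6.475 g
lactose: 2.6 g per 100 mL × 3700 mL ÷ 100 = 96.200 g
malt extract: 7.79 g/L × 3.7 L = 28.823 g
sodium molybdate dihydrate: 1.58 mg/L × 3.7 L = 5.846 mg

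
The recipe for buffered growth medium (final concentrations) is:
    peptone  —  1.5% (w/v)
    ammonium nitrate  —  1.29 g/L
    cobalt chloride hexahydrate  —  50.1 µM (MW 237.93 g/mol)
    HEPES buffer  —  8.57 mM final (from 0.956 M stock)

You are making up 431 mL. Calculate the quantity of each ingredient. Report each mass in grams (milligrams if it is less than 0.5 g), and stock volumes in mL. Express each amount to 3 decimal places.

peptone 6.465 g; ammonium nitrate 0.556 g; cobalt chloride hexahydrate 5.138 mg; HEPES buffer 3.864 mL

Working volume: 431 mL = 0.431 L.
peptone: 1.5 g per 100 mL × 431 mL ÷ 100 = 6.465 g
ammonium nitrate: 1.29 g/L × 0.431 L = 0.556 g
cobalt chloride hexahydrate: 50.1 µmol/L × 237.93 g/mol × 0.431 L ÷ 1000 = 5.138 mg
HEPES buffer: V = C2·V2/C1 = 8.57 mM × 431 mL ÷ 956 mM = 3.864 mL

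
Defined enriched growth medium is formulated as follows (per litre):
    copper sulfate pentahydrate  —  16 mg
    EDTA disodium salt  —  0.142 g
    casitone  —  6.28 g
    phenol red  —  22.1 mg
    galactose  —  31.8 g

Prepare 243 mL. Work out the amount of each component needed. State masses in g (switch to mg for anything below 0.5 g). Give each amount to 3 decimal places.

copper sulfate pentahydrate 3.888 mg; EDTA disodium salt 34.506 mg; casitone 1.526 g; phenol red 5.370 mg; galactose 7.727 g

Scale factor = 243 mL / 1000 mL = 0.243.
copper sulfate pentahydrate: 16 mg × (243 mL / 1000 mL) = 3.888 mg
EDTA disodium salt: 0.142 g × (243 mL / 1000 mL) = 0.034506 g = 34.506 mg
casitone: 6.28 g × (243 mL / 1000 mL) = 1.526 g
phenol red: 22.1 mg × (243 mL / 1000 mL) = 5.370 mg
galactose: 31.8 g × (243 mL / 1000 mL) = 7.727 g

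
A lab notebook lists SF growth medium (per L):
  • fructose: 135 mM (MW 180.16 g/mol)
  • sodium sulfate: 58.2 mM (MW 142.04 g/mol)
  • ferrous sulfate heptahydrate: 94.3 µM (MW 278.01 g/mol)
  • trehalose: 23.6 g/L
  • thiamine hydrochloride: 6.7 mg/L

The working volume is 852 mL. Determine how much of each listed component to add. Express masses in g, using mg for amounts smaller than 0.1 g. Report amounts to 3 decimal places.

Working volume: 852 mL = 0.852 L.
fructose: 135 mmol/L × 180.16 g/mol × 0.852 L ÷ 1000 = 20.722 g
sodium sulfate: 58.2 mmol/L × 142.04 g/mol × 0.852 L ÷ 1000 = 7.043 g
ferrous sulfate heptahydrate: 94.3 µmol/L × 278.01 g/mol × 0.852 L ÷ 1000 = 22.336 mg
trehalose: 23.6 g/L × 0.852 L = 20.107 g
thiamine hydrochloride: 6.7 mg/L × 0.852 L = 5.708 mg

fructose 20.722 g; sodium sulfate 7.043 g; ferrous sulfate heptahydrate 22.336 mg; trehalose 20.107 g; thiamine hydrochloride 5.708 mg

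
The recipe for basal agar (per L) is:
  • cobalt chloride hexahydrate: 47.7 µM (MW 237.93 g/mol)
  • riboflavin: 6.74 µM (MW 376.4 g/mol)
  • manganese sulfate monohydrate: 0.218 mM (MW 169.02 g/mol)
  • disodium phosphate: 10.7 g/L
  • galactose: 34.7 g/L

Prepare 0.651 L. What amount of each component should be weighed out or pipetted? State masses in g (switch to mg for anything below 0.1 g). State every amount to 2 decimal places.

Working volume: 0.651 L.
cobalt chloride hexahydrate: 47.7 µmol/L × 237.93 g/mol × 0.651 L ÷ 1000 = 7.39 mg
riboflavin: 6.74 µmol/L × 376.4 g/mol × 0.651 L ÷ 1000 = 1.65 mg
manganese sulfate monohydrate: 0.218 mmol/L × 169.02 mg/mmol × 0.651 L = 23.99 mg
disodium phosphate: 10.7 g/L × 0.651 L = 6.97 g
galactose: 34.7 g/L × 0.651 L = 22.59 g

cobalt chloride hexahydrate 7.39 mg; riboflavin 1.65 mg; manganese sulfate monohydrate 23.99 mg; disodium phosphate 6.97 g; galactose 22.59 g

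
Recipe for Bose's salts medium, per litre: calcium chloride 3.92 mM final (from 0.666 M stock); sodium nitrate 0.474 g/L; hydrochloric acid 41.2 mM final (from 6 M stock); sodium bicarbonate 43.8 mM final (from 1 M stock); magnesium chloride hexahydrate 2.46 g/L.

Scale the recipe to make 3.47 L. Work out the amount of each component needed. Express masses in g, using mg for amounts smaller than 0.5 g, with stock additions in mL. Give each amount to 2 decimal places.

calcium chloride 20.42 mL; sodium nitrate 1.64 g; hydrochloric acid 23.83 mL; sodium bicarbonate 151.99 mL; magnesium chloride hexahydrate 8.54 g

Scale factor relative to 1 L: 3.47.
calcium chloride: V = C2·V2/C1 = 3.92 mM × 3470 mL ÷ 666 mM = 20.42 mL
sodium nitrate: 0.474 g/L × 3.47 L = 1.64 g
hydrochloric acid: C1V1 = C2V2 → 41.2 mM × 3470 mL ÷ 6000 mM = 23.83 mL
sodium bicarbonate: C1V1 = C2V2 → 43.8 mM × 3470 mL ÷ 1000 mM = 151.99 mL
magnesium chloride hexahydrate: 2.46 g/L × 3.47 L = 8.54 g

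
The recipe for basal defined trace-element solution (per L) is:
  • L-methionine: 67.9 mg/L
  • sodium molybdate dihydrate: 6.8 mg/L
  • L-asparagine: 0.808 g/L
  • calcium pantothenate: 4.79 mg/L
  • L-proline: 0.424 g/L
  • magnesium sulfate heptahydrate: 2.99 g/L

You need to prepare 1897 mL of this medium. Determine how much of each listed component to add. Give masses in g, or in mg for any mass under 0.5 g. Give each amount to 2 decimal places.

Target volume = 1897 mL = 1.897 L.
L-methionine: 67.9 mg/L × 1.897 L = 128.81 mg
sodium molybdate dihydrate: 6.8 mg/L × 1.897 L = 12.90 mg
L-asparagine: 0.808 g/L × 1.897 L = 1.53 g
calcium pantothenate: 4.79 mg/L × 1.897 L = 9.09 mg
L-proline: 0.424 g/L × 1.897 L = 0.80 g
magnesium sulfate heptahydrate: 2.99 g/L × 1.897 L = 5.67 g

L-methionine 128.81 mg; sodium molybdate dihydrate 12.90 mg; L-asparagine 1.53 g; calcium pantothenate 9.09 mg; L-proline 0.80 g; magnesium sulfate heptahydrate 5.67 g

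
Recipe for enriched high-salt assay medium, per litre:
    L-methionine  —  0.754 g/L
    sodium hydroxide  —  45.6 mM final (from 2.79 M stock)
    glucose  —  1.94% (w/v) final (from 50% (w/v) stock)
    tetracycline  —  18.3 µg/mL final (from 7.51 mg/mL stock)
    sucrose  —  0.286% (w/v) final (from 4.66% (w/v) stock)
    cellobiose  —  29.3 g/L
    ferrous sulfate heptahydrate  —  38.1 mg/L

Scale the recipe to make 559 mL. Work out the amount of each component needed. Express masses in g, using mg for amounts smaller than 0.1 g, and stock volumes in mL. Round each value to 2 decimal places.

Working volume: 559 mL = 0.559 L.
L-methionine: 0.754 g/L × 0.559 L = 0.42 g
sodium hydroxide: C1V1 = C2V2 → 45.6 mM × 559 mL ÷ 2790 mM = 9.14 mL
glucose: dilute stock: 1.94% ÷ 50% × 559 mL = 21.69 mL
tetracycline: C1V1 = C2V2 → 18.3 µg/mL × 559 mL ÷ 7510 µg/mL = 1.36 mL
sucrose: dilute stock: 0.286% ÷ 4.66% × 559 mL = 34.31 mL
cellobiose: 29.3 g/L × 0.559 L = 16.38 g
ferrous sulfate heptahydrate: 38.1 mg/L × 0.559 L = 21.30 mg

L-methionine 0.42 g; sodium hydroxide 9.14 mL; glucose 21.69 mL; tetracycline 1.36 mL; sucrose 34.31 mL; cellobiose 16.38 g; ferrous sulfate heptahydrate 21.30 mg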